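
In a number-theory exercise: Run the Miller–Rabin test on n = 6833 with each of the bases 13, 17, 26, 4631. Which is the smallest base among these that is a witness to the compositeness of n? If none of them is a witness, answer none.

n − 1 = 6832 = 2^4 · 427, so s = 4 and d = 427.
Base 13: x_0 = 13^427 mod 6833 = 352. x_0 is neither 1 nor 6832, so continue squaring. x_1 = 352^2 mod 6833 = 910. x_2 = 910^2 mod 6833 = 1307. x_3 = 1307^2 mod 6833 = 6832. x_3 ≡ −1, so 13 is not a witness.
Base 17: x_0 = 17^427 mod 6833 = 6832. x_0 = 6832 ≡ −1, so 17 is not a witness.
Base 26: x_0 = 26^427 mod 6833 = 831. x_0 is neither 1 nor 6832, so continue squaring. x_1 = 831^2 mod 6833 = 428. x_2 = 428^2 mod 6833 = 5526. x_3 = 5526^2 mod 6833 = 6832. x_3 ≡ −1, so 26 is not a witness.
Base 4631: x_0 = 4631^427 mod 6833 = 6481. x_0 is neither 1 nor 6832, so continue squaring. x_1 = 6481^2 mod 6833 = 910. x_2 = 910^2 mod 6833 = 1307. x_3 = 1307^2 mod 6833 = 6832. x_3 ≡ −1, so 4631 is not a witness.
No listed base is a witness for 6833.

none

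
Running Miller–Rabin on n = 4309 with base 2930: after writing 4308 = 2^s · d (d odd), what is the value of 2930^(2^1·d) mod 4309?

n − 1 = 4308 = 2^2 · 1077, so s = 2 and d = 1077.
Repeated squaring mod 4309: 2930^1 ≡ 2930, 2930^2 ≡ 1372, 2930^4 ≡ 3660, 2930^8 ≡ 3228, 2930^16 ≡ 822, 2930^32 ≡ 3480, 2930^64 ≡ 2110, 2930^128 ≡ 903, 2930^256 ≡ 1008, 2930^512 ≡ 3449, 2930^1024 ≡ 2761.
1077 = 1024 + 32 + 16 + 4 + 1, so 2930^1077 ≡ 2761·3480·822·3660·2930 ≡ 3604 (mod 4309).
x_0 = 3604.
x_1 = 3604^2 mod 4309 = 1490.

1490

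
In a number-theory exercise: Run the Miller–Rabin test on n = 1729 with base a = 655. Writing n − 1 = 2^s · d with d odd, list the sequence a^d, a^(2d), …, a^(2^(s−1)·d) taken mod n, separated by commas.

n − 1 = 1728 = 2^6 · 27, so s = 6 and d = 27.
x_0 = 655^27 mod 1729 = 1464.
x_1 = 1464^2 mod 1729 = 1065.
x_2 = 1065^2 mod 1729 = 1.
x_3 = 1^2 mod 1729 = 1.
x_4 = 1^2 mod 1729 = 1.
x_5 = 1^2 mod 1729 = 1.

1464, 1065, 1, 1, 1, 1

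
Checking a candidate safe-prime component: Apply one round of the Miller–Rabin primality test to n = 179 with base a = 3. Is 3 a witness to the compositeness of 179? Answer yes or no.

n − 1 = 178 = 2^1 · 89, so s = 1 and d = 89.
x_0 = 3^89 mod 179 = 1.
x_0 = 1, so 3 is not a witness.

no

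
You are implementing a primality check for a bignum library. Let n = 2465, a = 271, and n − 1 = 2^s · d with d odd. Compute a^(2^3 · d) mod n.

1

n − 1 = 2464 = 2^5 · 77, so s = 5 and d = 77.
x_0 = 271^77 mod 2465 = 186.
x_1 = 186^2 mod 2465 = 86.
x_2 = 86^2 mod 2465 = 1.
x_3 = 1^2 mod 2465 = 1.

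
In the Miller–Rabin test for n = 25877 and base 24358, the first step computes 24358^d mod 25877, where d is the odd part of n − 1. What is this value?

3666

n − 1 = 25876 = 2^2 · 6469, so s = 2 and d = 6469.
Repeated squaring mod 25877: 24358^1 ≡ 24358, 24358^2 ≡ 4308, 24358^4 ≡ 5055, 24358^8 ≡ 12426, 24358^16 ≡ 23294, 24358^32 ≡ 21500, 24358^64 ≡ 9149, 24358^128 ≡ 17983, 24358^256 ≡ 3420, 24358^512 ≡ 25873, 24358^1024 ≡ 16, 24358^2048 ≡ 256, 24358^4096 ≡ 13782.
6469 = 4096 + 2048 + 256 + 64 + 4 + 1, so 24358^6469 ≡ 13782·256·3420·9149·5055·24358 ≡ 3666 (mod 25877).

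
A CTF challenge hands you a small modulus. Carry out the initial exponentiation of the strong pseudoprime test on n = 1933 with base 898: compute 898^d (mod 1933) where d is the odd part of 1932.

598

n − 1 = 1932 = 2^2 · 483, so s = 2 and d = 483.
898^483 mod 1933 = 598.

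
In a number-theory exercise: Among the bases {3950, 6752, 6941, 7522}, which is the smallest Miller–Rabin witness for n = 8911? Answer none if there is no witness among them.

6752

n − 1 = 8910 = 2^1 · 4455, so s = 1 and d = 4455.
Base 3950: x_0 = 3950^4455 mod 8911 = 1. x_0 = 1, so 3950 is not a witness.
Base 6752: x_0 = 6752^4455 mod 8911 = 267. x_0 ∉ {1, 8910} and s = 1, so 6752 is a Miller–Rabin witness and 8911 is composite.
Base 6941: x_0 = 6941^4455 mod 8911 = 1. x_0 = 1, so 6941 is not a witness.
Base 7522: x_0 = 7522^4455 mod 8911 = 267. x_0 ∉ {1, 8910} and s = 1, so 7522 is a Miller–Rabin witness and 8911 is composite.
The smallest witness among the given bases is 6752.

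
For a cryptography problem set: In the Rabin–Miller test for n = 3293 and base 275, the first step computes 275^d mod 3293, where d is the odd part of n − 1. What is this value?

2969

n − 1 = 3292 = 2^2 · 823, so s = 2 and d = 823.
Repeated squaring mod 3293: 275^1 ≡ 275, 275^2 ≡ 3179, 275^4 ≡ 3117, 275^8 ≡ 1339, 275^16 ≡ 1529, 275^32 ≡ 3104, 275^64 ≡ 2791, 275^128 ≡ 1736, 275^256 ≡ 601, 275^512 ≡ 2264.
823 = 512 + 256 + 32 + 16 + 4 + 2 + 1, so 275^823 ≡ 2264·601·3104·1529·3117·3179·275 ≡ 2969 (mod 3293).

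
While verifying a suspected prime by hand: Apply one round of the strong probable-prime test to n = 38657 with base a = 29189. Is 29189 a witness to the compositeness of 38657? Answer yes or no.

yes

n − 1 = 38656 = 2^8 · 151, so s = 8 and d = 151.
x_0 = 29189^151 mod 38657 = 26585.
x_0 is neither 1 nor 38656, so continue squaring.
x_1 = 26585^2 mod 38657 = 34951.
x_2 = 34951^2 mod 38657 = 11201.
x_3 = 11201^2 mod 38657 = 20436.
x_4 = 20436^2 mod 38657 = 18525.
x_5 = 18525^2 mod 38657 = 17436.
x_6 = 17436^2 mod 38657 = 15448.
x_7 = 15448^2 mod 38657 = 11043.
Reached i = s−1 = 7 without hitting −1: 29189 is a Miller–Rabin witness and 38657 is composite.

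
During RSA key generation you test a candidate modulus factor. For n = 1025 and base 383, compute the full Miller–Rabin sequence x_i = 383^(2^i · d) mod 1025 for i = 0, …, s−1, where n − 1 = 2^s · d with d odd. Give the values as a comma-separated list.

383, 114, 696, 616, 206, 411, 821, 616, 206, 411

n − 1 = 1024 = 2^10 · 1, so s = 10 and d = 1.
x_0 = 383^1 mod 1025 = 383.
x_1 = 383^2 mod 1025 = 114.
x_2 = 114^2 mod 1025 = 696.
x_3 = 696^2 mod 1025 = 616.
x_4 = 616^2 mod 1025 = 206.
x_5 = 206^2 mod 1025 = 411.
x_6 = 411^2 mod 1025 = 821.
x_7 = 821^2 mod 1025 = 616.
x_8 = 616^2 mod 1025 = 206.
x_9 = 206^2 mod 1025 = 411.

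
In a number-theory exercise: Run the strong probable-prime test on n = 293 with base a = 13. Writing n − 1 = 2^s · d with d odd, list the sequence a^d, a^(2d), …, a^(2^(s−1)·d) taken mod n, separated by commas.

n − 1 = 292 = 2^2 · 73, so s = 2 and d = 73.
x_0 = 13^73 mod 293 = 155.
x_1 = 155^2 mod 293 = 292.

155, 292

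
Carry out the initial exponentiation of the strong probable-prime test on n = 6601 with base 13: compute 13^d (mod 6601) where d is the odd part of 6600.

n − 1 = 6600 = 2^3 · 825, so s = 3 and d = 825.
13^825 mod 6601 = 3037.

3037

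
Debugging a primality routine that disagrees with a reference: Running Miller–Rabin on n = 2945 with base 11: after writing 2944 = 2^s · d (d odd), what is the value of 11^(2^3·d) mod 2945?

n − 1 = 2944 = 2^7 · 23, so s = 7 and d = 23.
x_0 = 11^23 mod 2945 = 2306.
x_1 = 2306^2 mod 2945 = 1911.
x_2 = 1911^2 mod 2945 = 121.
x_3 = 121^2 mod 2945 = 2861.

2861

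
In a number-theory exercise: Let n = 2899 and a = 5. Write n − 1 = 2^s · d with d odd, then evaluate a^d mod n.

2215

n − 1 = 2898 = 2^1 · 1449, so s = 1 and d = 1449.
Repeated squaring mod 2899: 5^1 ≡ 5, 5^2 ≡ 25, 5^4 ≡ 625, 5^8 ≡ 2159, 5^16 ≡ 2588, 5^32 ≡ 1054, 5^64 ≡ 599, 5^128 ≡ 2224, 5^256 ≡ 482, 5^512 ≡ 404, 5^1024 ≡ 872.
1449 = 1024 + 256 + 128 + 32 + 8 + 1, so 5^1449 ≡ 872·482·2224·1054·2159·5 ≡ 2215 (mod 2899).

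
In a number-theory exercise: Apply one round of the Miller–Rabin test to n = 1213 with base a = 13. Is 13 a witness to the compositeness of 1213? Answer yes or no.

no

n − 1 = 1212 = 2^2 · 303, so s = 2 and d = 303.
x_0 = 13^303 mod 1213 = 1.
x_0 = 1, so 13 is not a witness.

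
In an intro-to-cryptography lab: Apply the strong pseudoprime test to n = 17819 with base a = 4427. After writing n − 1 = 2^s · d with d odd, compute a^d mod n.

n − 1 = 17818 = 2^1 · 8909, so s = 1 and d = 8909.
Repeated squaring mod 17819: 4427^1 ≡ 4427, 4427^2 ≡ 15248, 4427^4 ≡ 17011, 4427^8 ≡ 11380, 4427^16 ≡ 13727, 4427^32 ≡ 12423, 4427^64 ≡ 570, 4427^128 ≡ 4158, 4427^256 ≡ 4534, 4427^512 ≡ 11849, 4427^1024 ≡ 2900, 4427^2048 ≡ 17251, 4427^4096 ≡ 1882, 4427^8192 ≡ 13762.
8909 = 8192 + 512 + 128 + 64 + 8 + 4 + 1, so 4427^8909 ≡ 13762·11849·4158·570·11380·17011·4427 ≡ 6500 (mod 17819).

6500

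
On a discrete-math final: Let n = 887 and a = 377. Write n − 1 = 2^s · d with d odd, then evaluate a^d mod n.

886

n − 1 = 886 = 2^1 · 443, so s = 1 and d = 443.
377^443 mod 887 = 886.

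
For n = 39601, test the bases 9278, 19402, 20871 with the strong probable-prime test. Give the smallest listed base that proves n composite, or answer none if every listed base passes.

n − 1 = 39600 = 2^4 · 2475, so s = 4 and d = 2475.
Base 9278: x_0 = 9278^2475 mod 39601 = 1. x_0 = 1, so 9278 is not a witness.
Base 19402: x_0 = 19402^2475 mod 39601 = 9153. x_0 is neither 1 nor 39600, so continue squaring. x_1 = 9153^2 mod 39601 = 21294. x_2 = 21294^2 mod 39601 = 2986. x_3 = 2986^2 mod 39601 = 5971. Reached i = s−1 = 3 without hitting −1: 19402 is a Miller–Rabin witness and 39601 is composite.
Base 20871: x_0 = 20871^2475 mod 39601 = 27662. x_0 is neither 1 nor 39600, so continue squaring. x_1 = 27662^2 mod 39601 = 15722. x_2 = 15722^2 mod 39601 = 31443. x_3 = 31443^2 mod 39601 = 23284. Reached i = s−1 = 3 without hitting −1: 20871 is a Miller–Rabin witness and 39601 is composite.
The smallest witness among the given bases is 19402.

19402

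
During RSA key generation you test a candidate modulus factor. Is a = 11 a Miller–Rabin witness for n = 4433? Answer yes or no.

yes

n − 1 = 4432 = 2^4 · 277, so s = 4 and d = 277.
Repeated squaring mod 4433: 11^1 ≡ 11, 11^2 ≡ 121, 11^4 ≡ 1342, 11^8 ≡ 1166, 11^16 ≡ 3058, 11^32 ≡ 2167, 11^64 ≡ 1342, 11^128 ≡ 1166, 11^256 ≡ 3058.
277 = 256 + 16 + 4 + 1, so 11^277 ≡ 3058·3058·1342·11 ≡ 726 (mod 4433).
x_0 = 11^277 mod 4433 = 726.
x_0 is neither 1 nor 4432, so continue squaring.
x_1 = 726^2 mod 4433 = 3982.
x_2 = 3982^2 mod 4433 = 3916.
x_3 = 3916^2 mod 4433 = 1309.
Reached i = s−1 = 3 without hitting −1: 11 is a Miller–Rabin witness and 4433 is composite.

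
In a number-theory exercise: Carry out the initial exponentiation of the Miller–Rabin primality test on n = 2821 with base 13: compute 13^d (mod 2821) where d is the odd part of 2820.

n − 1 = 2820 = 2^2 · 705, so s = 2 and d = 705.
13^705 mod 2821 = 650.

650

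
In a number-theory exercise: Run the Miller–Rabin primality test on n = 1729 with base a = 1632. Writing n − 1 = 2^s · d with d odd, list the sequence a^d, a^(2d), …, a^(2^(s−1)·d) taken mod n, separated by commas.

n − 1 = 1728 = 2^6 · 27, so s = 6 and d = 27.
x_0 = 1632^27 mod 1729 = 1331.
x_1 = 1331^2 mod 1729 = 1065.
x_2 = 1065^2 mod 1729 = 1.
x_3 = 1^2 mod 1729 = 1.
x_4 = 1^2 mod 1729 = 1.
x_5 = 1^2 mod 1729 = 1.

1331, 1065, 1, 1, 1, 1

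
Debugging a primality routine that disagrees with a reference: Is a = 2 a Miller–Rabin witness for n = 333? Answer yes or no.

n − 1 = 332 = 2^2 · 83, so s = 2 and d = 83.
By repeated squaring, 2^83 ≡ 50 (mod 333).
x_0 = 2^83 mod 333 = 50.
x_0 is neither 1 nor 332, so continue squaring.
x_1 = 50^2 mod 333 = 169.
Reached i = s−1 = 1 without hitting −1: 2 is a Miller–Rabin witness and 333 is composite.

yes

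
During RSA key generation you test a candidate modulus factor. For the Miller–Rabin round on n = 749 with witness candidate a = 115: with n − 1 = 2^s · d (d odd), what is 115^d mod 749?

710

n − 1 = 748 = 2^2 · 187, so s = 2 and d = 187.
By repeated squaring, 115^187 ≡ 710 (mod 749).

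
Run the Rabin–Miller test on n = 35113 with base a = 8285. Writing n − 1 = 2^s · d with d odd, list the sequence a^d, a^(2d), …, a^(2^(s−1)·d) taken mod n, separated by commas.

n − 1 = 35112 = 2^3 · 4389, so s = 3 and d = 4389.
x_0 = 8285^4389 mod 35113 = 27221.
x_1 = 27221^2 mod 35113 = 28315.
x_2 = 28315^2 mod 35113 = 4096.

27221, 28315, 4096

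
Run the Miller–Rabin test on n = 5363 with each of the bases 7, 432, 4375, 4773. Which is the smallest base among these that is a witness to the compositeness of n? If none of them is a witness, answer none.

7

n − 1 = 5362 = 2^1 · 2681, so s = 1 and d = 2681.
Base 7: x_0 = 7^2681 mod 5363 = 1973. x_0 ∉ {1, 5362} and s = 1, so 7 is a Miller–Rabin witness and 5363 is composite.
Base 432: x_0 = 432^2681 mod 5363 = 4710. x_0 ∉ {1, 5362} and s = 1, so 432 is a Miller–Rabin witness and 5363 is composite.
Base 4375: x_0 = 4375^2681 mod 5363 = 376. x_0 ∉ {1, 5362} and s = 1, so 4375 is a Miller–Rabin witness and 5363 is composite.
Base 4773: x_0 = 4773^2681 mod 5363 = 3378. x_0 ∉ {1, 5362} and s = 1, so 4773 is a Miller–Rabin witness and 5363 is composite.
The smallest witness among the given bases is 7.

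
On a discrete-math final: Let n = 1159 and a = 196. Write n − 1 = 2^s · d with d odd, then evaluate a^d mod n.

672

n − 1 = 1158 = 2^1 · 579, so s = 1 and d = 579.
196^579 mod 1159 = 672.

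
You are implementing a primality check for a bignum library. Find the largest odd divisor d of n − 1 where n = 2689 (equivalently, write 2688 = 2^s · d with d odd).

Halving: 2688 → 1344 → 672 → 336 → 168 → 84 → 42 → 21; 21 is odd.
So 2688 = 2^7 · 21.

21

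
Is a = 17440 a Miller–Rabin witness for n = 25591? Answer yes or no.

no

n − 1 = 25590 = 2^1 · 12795, so s = 1 and d = 12795.
Repeated squaring mod 25591: 17440^1 ≡ 17440, 17440^2 ≡ 4565, 17440^4 ≡ 8151, 17440^8 ≡ 4565, 17440^16 ≡ 8151, 17440^32 ≡ 4565, 17440^64 ≡ 8151, 17440^128 ≡ 4565, 17440^256 ≡ 8151, 17440^512 ≡ 4565, 17440^1024 ≡ 8151, 17440^2048 ≡ 4565, 17440^4096 ≡ 8151, 17440^8192 ≡ 4565.
12795 = 8192 + 4096 + 256 + 128 + 64 + 32 + 16 + 8 + 2 + 1, so 17440^12795 ≡ 4565·8151·8151·4565·8151·4565·8151·4565·4565·17440 ≡ 25590 (mod 25591).
x_0 = 17440^12795 mod 25591 = 25590.
x_0 = 25590 ≡ −1, so 17440 is not a witness.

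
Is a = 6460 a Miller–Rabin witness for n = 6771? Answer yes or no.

yes

n − 1 = 6770 = 2^1 · 3385, so s = 1 and d = 3385.
x_0 = 6460^3385 mod 6771 = 1687.
x_0 ∉ {1, 6770} and s = 1, so 6460 is a Miller–Rabin witness and 6771 is composite.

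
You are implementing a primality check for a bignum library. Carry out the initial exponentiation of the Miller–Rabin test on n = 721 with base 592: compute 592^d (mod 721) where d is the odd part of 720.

n − 1 = 720 = 2^4 · 45, so s = 4 and d = 45.
By repeated squaring, 592^45 ≡ 127 (mod 721).

127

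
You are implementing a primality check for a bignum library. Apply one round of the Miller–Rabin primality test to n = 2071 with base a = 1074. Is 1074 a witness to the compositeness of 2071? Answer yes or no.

no

n − 1 = 2070 = 2^1 · 1035, so s = 1 and d = 1035.
x_0 = 1074^1035 mod 2071 = 2070.
x_0 = 2070 ≡ −1, so 1074 is not a witness.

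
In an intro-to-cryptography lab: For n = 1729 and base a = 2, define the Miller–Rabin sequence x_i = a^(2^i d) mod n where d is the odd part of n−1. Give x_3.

n − 1 = 1728 = 2^6 · 27, so s = 6 and d = 27.
x_0 = 2^27 mod 1729 = 645.
x_1 = 645^2 mod 1729 = 1065.
x_2 = 1065^2 mod 1729 = 1.
x_3 = 1^2 mod 1729 = 1.

1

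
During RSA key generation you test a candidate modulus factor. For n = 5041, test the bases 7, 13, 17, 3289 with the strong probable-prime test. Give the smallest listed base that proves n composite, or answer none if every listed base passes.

n − 1 = 5040 = 2^4 · 315, so s = 4 and d = 315.
Base 7: x_0 = 7^315 mod 5041 = 3052. x_0 is neither 1 nor 5040, so continue squaring. x_1 = 3052^2 mod 5041 = 3977. x_2 = 3977^2 mod 5041 = 2912. x_3 = 2912^2 mod 5041 = 782. Reached i = s−1 = 3 without hitting −1: 7 is a Miller–Rabin witness and 5041 is composite.
Base 13: x_0 = 13^315 mod 5041 = 638. x_0 is neither 1 nor 5040, so continue squaring. x_1 = 638^2 mod 5041 = 3764. x_2 = 3764^2 mod 5041 = 2486. x_3 = 2486^2 mod 5041 = 4971. Reached i = s−1 = 3 without hitting −1: 13 is a Miller–Rabin witness and 5041 is composite.
Base 17: x_0 = 17^315 mod 5041 = 3549. x_0 is neither 1 nor 5040, so continue squaring. x_1 = 3549^2 mod 5041 = 2983. x_2 = 2983^2 mod 5041 = 924. x_3 = 924^2 mod 5041 = 1847. Reached i = s−1 = 3 without hitting −1: 17 is a Miller–Rabin witness and 5041 is composite.
Base 3289: x_0 = 3289^315 mod 5041 = 3762. x_0 is neither 1 nor 5040, so continue squaring. x_1 = 3762^2 mod 5041 = 2557. x_2 = 2557^2 mod 5041 = 72. x_3 = 72^2 mod 5041 = 143. Reached i = s−1 = 3 without hitting −1: 3289 is a Miller–Rabin witness and 5041 is composite.
The smallest witness among the given bases is 7.

7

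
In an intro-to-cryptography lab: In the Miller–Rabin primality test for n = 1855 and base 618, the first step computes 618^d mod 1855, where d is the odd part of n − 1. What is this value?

n − 1 = 1854 = 2^1 · 927, so s = 1 and d = 927.
618^927 mod 1855 = 722.

722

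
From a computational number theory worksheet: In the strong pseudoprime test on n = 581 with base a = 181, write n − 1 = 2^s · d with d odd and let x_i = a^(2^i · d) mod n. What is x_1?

526

n − 1 = 580 = 2^2 · 145, so s = 2 and d = 145.
x_0 = 181^145 mod 581 = 447.
x_1 = 447^2 mod 581 = 526.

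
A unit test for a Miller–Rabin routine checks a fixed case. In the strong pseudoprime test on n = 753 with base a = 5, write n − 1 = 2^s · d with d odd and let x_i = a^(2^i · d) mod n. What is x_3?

256

n − 1 = 752 = 2^4 · 47, so s = 4 and d = 47.
Repeated squaring mod 753: 5^1 ≡ 5, 5^2 ≡ 25, 5^4 ≡ 625, 5^8 ≡ 571, 5^16 ≡ 745, 5^32 ≡ 64.
47 = 32 + 8 + 4 + 2 + 1, so 5^47 ≡ 64·571·625·25·5 ≡ 500 (mod 753).
x_0 = 500.
x_1 = 500^2 mod 753 = 4.
x_2 = 4^2 mod 753 = 16.
x_3 = 16^2 mod 753 = 256.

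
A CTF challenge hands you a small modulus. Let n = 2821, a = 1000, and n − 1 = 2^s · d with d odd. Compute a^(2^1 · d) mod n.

1

n − 1 = 2820 = 2^2 · 705, so s = 2 and d = 705.
x_0 = 1000^705 mod 2821 = 2729.
x_1 = 2729^2 mod 2821 = 1.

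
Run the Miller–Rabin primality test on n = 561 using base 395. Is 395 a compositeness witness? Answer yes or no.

yes

n − 1 = 560 = 2^4 · 35, so s = 4 and d = 35.
x_0 = 395^35 mod 561 = 98.
x_0 is neither 1 nor 560, so continue squaring.
x_1 = 98^2 mod 561 = 67.
x_2 = 67^2 mod 561 = 1.
x_2 = 1 but x_1 ≠ ±1, a nontrivial square root of 1 — 395 is a witness and 561 is composite.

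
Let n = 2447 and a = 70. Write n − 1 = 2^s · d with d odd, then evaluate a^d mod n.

n − 1 = 2446 = 2^1 · 1223, so s = 1 and d = 1223.
Repeated squaring mod 2447: 70^1 ≡ 70, 70^2 ≡ 6, 70^4 ≡ 36, 70^8 ≡ 1296, 70^16 ≡ 974, 70^32 ≡ 1687, 70^64 ≡ 108, 70^128 ≡ 1876, 70^256 ≡ 590, 70^512 ≡ 626, 70^1024 ≡ 356.
1223 = 1024 + 128 + 64 + 4 + 2 + 1, so 70^1223 ≡ 356·1876·108·36·6·70 ≡ 1 (mod 2447).

1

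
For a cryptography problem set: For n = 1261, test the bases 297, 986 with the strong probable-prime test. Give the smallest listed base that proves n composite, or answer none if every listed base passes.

n − 1 = 1260 = 2^2 · 315, so s = 2 and d = 315.
Base 297: x_0 = 297^315 mod 1261 = 798. x_0 is neither 1 nor 1260, so continue squaring. x_1 = 798^2 mod 1261 = 1260. x_1 ≡ −1, so 297 is not a witness.
Base 986: x_0 = 986^315 mod 1261 = 798. x_0 is neither 1 nor 1260, so continue squaring. x_1 = 798^2 mod 1261 = 1260. x_1 ≡ −1, so 986 is not a witness.
No listed base is a witness for 1261.

none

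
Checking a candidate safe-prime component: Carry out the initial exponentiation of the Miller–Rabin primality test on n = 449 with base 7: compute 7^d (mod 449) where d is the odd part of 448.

77

n − 1 = 448 = 2^6 · 7, so s = 6 and d = 7.
7^7 mod 449 = 77.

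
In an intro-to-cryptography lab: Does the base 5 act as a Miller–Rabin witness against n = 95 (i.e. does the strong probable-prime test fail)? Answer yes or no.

n − 1 = 94 = 2^1 · 47, so s = 1 and d = 47.
Repeated squaring mod 95: 5^1 ≡ 5, 5^2 ≡ 25, 5^4 ≡ 55, 5^8 ≡ 80, 5^16 ≡ 35, 5^32 ≡ 85.
47 = 32 + 8 + 4 + 2 + 1, so 5^47 ≡ 85·80·55·25·5 ≡ 25 (mod 95).
x_0 = 5^47 mod 95 = 25.
x_0 ∉ {1, 94} and s = 1, so 5 is a Miller–Rabin witness and 95 is composite.

yes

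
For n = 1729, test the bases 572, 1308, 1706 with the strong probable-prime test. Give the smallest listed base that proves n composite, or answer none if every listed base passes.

572

n − 1 = 1728 = 2^6 · 27, so s = 6 and d = 27.
Base 572: x_0 = 572^27 mod 1729 = 1196. x_0 is neither 1 nor 1728, so continue squaring. x_1 = 1196^2 mod 1729 = 533. x_2 = 533^2 mod 1729 = 533. x_3 = 533^2 mod 1729 = 533. x_4 = 533^2 mod 1729 = 533. x_5 = 533^2 mod 1729 = 533. Reached i = s−1 = 5 without hitting −1: 572 is a Miller–Rabin witness and 1729 is composite.
Base 1308: x_0 = 1308^27 mod 1729 = 1084. x_0 is neither 1 nor 1728, so continue squaring. x_1 = 1084^2 mod 1729 = 1065. x_2 = 1065^2 mod 1729 = 1. x_2 = 1 but x_1 ≠ ±1, a nontrivial square root of 1 — 1308 is a witness and 1729 is composite.
Base 1706: x_0 = 1706^27 mod 1729 = 664. x_0 is neither 1 nor 1728, so continue squaring. x_1 = 664^2 mod 1729 = 1. x_1 = 1 but x_0 ≠ ±1, a nontrivial square root of 1 — 1706 is a witness and 1729 is composite.
The smallest witness among the given bases is 572.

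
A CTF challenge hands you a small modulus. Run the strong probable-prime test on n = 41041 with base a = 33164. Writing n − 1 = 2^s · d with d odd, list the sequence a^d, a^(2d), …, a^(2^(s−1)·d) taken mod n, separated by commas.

n − 1 = 41040 = 2^4 · 2565, so s = 4 and d = 2565.
x_0 = 33164^2565 mod 41041 = 10856.
x_1 = 10856^2 mod 41041 = 24025.
x_2 = 24025^2 mod 41041 = 1.
x_3 = 1^2 mod 41041 = 1.

10856, 24025, 1, 1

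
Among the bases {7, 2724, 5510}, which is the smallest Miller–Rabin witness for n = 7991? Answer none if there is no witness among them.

n − 1 = 7990 = 2^1 · 3995, so s = 1 and d = 3995.
Base 7: x_0 = 7^3995 mod 7991 = 1493. x_0 ∉ {1, 7990} and s = 1, so 7 is a Miller–Rabin witness and 7991 is composite.
Base 2724: x_0 = 2724^3995 mod 7991 = 2164. x_0 ∉ {1, 7990} and s = 1, so 2724 is a Miller–Rabin witness and 7991 is composite.
Base 5510: x_0 = 5510^3995 mod 7991 = 2319. x_0 ∉ {1, 7990} and s = 1, so 5510 is a Miller–Rabin witness and 7991 is composite.
The smallest witness among the given bases is 7.

7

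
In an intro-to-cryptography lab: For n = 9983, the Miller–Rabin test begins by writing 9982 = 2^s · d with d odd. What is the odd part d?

Halving: 9982 → 4991; 4991 is odd.
So 9982 = 2^1 · 4991.

4991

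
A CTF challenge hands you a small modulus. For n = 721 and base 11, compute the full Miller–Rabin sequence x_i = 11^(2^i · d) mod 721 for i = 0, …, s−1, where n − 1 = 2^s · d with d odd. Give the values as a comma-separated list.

n − 1 = 720 = 2^4 · 45, so s = 4 and d = 45.
x_0 = 11^45 mod 721 = 449.
x_1 = 449^2 mod 721 = 442.
x_2 = 442^2 mod 721 = 694.
x_3 = 694^2 mod 721 = 8.

449, 442, 694, 8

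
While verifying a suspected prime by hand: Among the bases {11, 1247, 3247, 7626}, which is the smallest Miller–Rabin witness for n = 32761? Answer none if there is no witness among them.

11

n − 1 = 32760 = 2^3 · 4095, so s = 3 and d = 4095.
Base 11: x_0 = 11^4095 mod 32761 = 19004. x_0 is neither 1 nor 32760, so continue squaring. x_1 = 19004^2 mod 32761 = 27513. x_2 = 27513^2 mod 32761 = 22264. Reached i = s−1 = 2 without hitting −1: 11 is a Miller–Rabin witness and 32761 is composite.
Base 1247: x_0 = 1247^4095 mod 32761 = 29142. x_0 is neither 1 nor 32760, so continue squaring. x_1 = 29142^2 mod 32761 = 25522. x_2 = 25522^2 mod 32761 = 18282. Reached i = s−1 = 2 without hitting −1: 1247 is a Miller–Rabin witness and 32761 is composite.
Base 3247: x_0 = 3247^4095 mod 32761 = 19006. x_0 is neither 1 nor 32760, so continue squaring. x_1 = 19006^2 mod 32761 = 5250. x_2 = 5250^2 mod 32761 = 10499. Reached i = s−1 = 2 without hitting −1: 3247 is a Miller–Rabin witness and 32761 is composite.
Base 7626: x_0 = 7626^4095 mod 32761 = 9574. x_0 is neither 1 nor 32760, so continue squaring. x_1 = 9574^2 mod 32761 = 28959. x_2 = 28959^2 mod 32761 = 7603. Reached i = s−1 = 2 without hitting −1: 7626 is a Miller–Rabin witness and 32761 is composite.
The smallest witness among the given bases is 11.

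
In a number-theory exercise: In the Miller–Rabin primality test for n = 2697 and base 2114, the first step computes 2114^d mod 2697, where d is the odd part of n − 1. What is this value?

2114

n − 1 = 2696 = 2^3 · 337, so s = 3 and d = 337.
2114^337 mod 2697 = 2114.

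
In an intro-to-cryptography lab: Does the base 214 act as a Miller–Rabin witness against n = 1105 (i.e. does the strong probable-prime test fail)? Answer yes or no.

n − 1 = 1104 = 2^4 · 69, so s = 4 and d = 69.
x_0 = 214^69 mod 1105 = 499.
x_0 is neither 1 nor 1104, so continue squaring.
x_1 = 499^2 mod 1105 = 376.
x_2 = 376^2 mod 1105 = 1041.
x_3 = 1041^2 mod 1105 = 781.
Reached i = s−1 = 3 without hitting −1: 214 is a Miller–Rabin witness and 1105 is composite.

yes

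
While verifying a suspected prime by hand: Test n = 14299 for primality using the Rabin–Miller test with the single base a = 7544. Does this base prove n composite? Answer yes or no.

n − 1 = 14298 = 2^1 · 7149, so s = 1 and d = 7149.
x_0 = 7544^7149 mod 14299 = 12041.
x_0 ∉ {1, 14298} and s = 1, so 7544 is a Miller–Rabin witness and 14299 is composite.

yes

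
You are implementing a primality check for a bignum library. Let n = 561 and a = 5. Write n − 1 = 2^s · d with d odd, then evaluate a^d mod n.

n − 1 = 560 = 2^4 · 35, so s = 4 and d = 35.
5^35 mod 561 = 23.

23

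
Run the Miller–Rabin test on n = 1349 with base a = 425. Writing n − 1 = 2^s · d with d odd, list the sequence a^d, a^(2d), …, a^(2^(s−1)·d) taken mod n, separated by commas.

n − 1 = 1348 = 2^2 · 337, so s = 2 and d = 337.
x_0 = 425^337 mod 1349 = 425.
x_1 = 425^2 mod 1349 = 1208.

425, 1208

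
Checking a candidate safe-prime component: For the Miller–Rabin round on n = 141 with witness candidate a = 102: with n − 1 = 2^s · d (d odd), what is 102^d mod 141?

108

n − 1 = 140 = 2^2 · 35, so s = 2 and d = 35.
Repeated squaring mod 141: 102^1 ≡ 102, 102^2 ≡ 111, 102^4 ≡ 54, 102^8 ≡ 96, 102^16 ≡ 51, 102^32 ≡ 63.
35 = 32 + 2 + 1, so 102^35 ≡ 63·111·102 ≡ 108 (mod 141).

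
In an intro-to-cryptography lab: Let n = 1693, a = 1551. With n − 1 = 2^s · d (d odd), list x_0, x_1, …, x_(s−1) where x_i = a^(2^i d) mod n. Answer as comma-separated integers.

n − 1 = 1692 = 2^2 · 423, so s = 2 and d = 423.
x_0 = 1551^423 mod 1693 = 1601.
x_1 = 1601^2 mod 1693 = 1692.

1601, 1692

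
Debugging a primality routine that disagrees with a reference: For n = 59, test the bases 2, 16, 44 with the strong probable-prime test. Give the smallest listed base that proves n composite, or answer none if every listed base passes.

n − 1 = 58 = 2^1 · 29, so s = 1 and d = 29.
Base 2: x_0 = 2^29 mod 59 = 58. x_0 = 58 ≡ −1, so 2 is not a witness.
Base 16: x_0 = 16^29 mod 59 = 1. x_0 = 1, so 16 is not a witness.
Base 44: x_0 = 44^29 mod 59 = 58. x_0 = 58 ≡ −1, so 44 is not a witness.
No listed base is a witness for 59.

none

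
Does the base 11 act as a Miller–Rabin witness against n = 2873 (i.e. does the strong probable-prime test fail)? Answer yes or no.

n − 1 = 2872 = 2^3 · 359, so s = 3 and d = 359.
Repeated squaring mod 2873: 11^1 ≡ 11, 11^2 ≡ 121, 11^4 ≡ 276, 11^8 ≡ 1478, 11^16 ≡ 1004, 11^32 ≡ 2466, 11^64 ≡ 1888, 11^128 ≡ 2024, 11^256 ≡ 2551.
359 = 256 + 64 + 32 + 4 + 2 + 1, so 11^359 ≡ 2551·1888·2466·276·121·11 ≡ 2060 (mod 2873).
x_0 = 11^359 mod 2873 = 2060.
x_0 is neither 1 nor 2872, so continue squaring.
x_1 = 2060^2 mod 2873 = 179.
x_2 = 179^2 mod 2873 = 438.
Reached i = s−1 = 2 without hitting −1: 11 is a Miller–Rabin witness and 2873 is composite.

yes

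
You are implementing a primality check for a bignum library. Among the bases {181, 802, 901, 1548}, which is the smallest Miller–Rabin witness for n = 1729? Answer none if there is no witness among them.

n − 1 = 1728 = 2^6 · 27, so s = 6 and d = 27.
Base 181: x_0 = 181^27 mod 1729 = 1728. x_0 = 1728 ≡ −1, so 181 is not a witness.
Base 802: x_0 = 802^27 mod 1729 = 1. x_0 = 1, so 802 is not a witness.
Base 901: x_0 = 901^27 mod 1729 = 1728. x_0 = 1728 ≡ −1, so 901 is not a witness.
Base 1548: x_0 = 1548^27 mod 1729 = 1. x_0 = 1, so 1548 is not a witness.
No listed base is a witness for 1729.

none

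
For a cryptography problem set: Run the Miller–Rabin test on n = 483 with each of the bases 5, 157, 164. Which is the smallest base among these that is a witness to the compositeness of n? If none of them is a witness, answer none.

5

n − 1 = 482 = 2^1 · 241, so s = 1 and d = 241.
Base 5: x_0 = 5^241 mod 483 = 152. x_0 ∉ {1, 482} and s = 1, so 5 is a Miller–Rabin witness and 483 is composite.
Base 157: x_0 = 157^241 mod 483 = 178. x_0 ∉ {1, 482} and s = 1, so 157 is a Miller–Rabin witness and 483 is composite.
Base 164: x_0 = 164^241 mod 483 = 353. x_0 ∉ {1, 482} and s = 1, so 164 is a Miller–Rabin witness and 483 is composite.
The smallest witness among the given bases is 5.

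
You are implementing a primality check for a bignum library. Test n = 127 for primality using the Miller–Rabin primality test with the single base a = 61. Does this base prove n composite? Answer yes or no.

n − 1 = 126 = 2^1 · 63, so s = 1 and d = 63.
x_0 = 61^63 mod 127 = 1.
x_0 = 1, so 61 is not a witness.

no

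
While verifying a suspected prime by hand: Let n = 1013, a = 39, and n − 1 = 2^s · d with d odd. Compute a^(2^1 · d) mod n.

1012

n − 1 = 1012 = 2^2 · 253, so s = 2 and d = 253.
x_0 = 39^253 mod 1013 = 45.
x_1 = 45^2 mod 1013 = 1012.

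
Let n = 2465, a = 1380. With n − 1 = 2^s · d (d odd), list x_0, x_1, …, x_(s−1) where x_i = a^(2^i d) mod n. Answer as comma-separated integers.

n − 1 = 2464 = 2^5 · 77, so s = 5 and d = 77.
x_0 = 1380^77 mod 2465 = 1525.
x_1 = 1525^2 mod 2465 = 1130.
x_2 = 1130^2 mod 2465 = 30.
x_3 = 30^2 mod 2465 = 900.
x_4 = 900^2 mod 2465 = 1480.

1525, 1130, 30, 900, 1480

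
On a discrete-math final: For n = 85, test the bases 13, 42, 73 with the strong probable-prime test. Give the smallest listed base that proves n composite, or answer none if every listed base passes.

42

n − 1 = 84 = 2^2 · 21, so s = 2 and d = 21.
Base 13: x_0 = 13^21 mod 85 = 13. x_0 is neither 1 nor 84, so continue squaring. x_1 = 13^2 mod 85 = 84. x_1 ≡ −1, so 13 is not a witness.
Base 42: x_0 = 42^21 mod 85 = 77. x_0 is neither 1 nor 84, so continue squaring. x_1 = 77^2 mod 85 = 64. Reached i = s−1 = 1 without hitting −1: 42 is a Miller–Rabin witness and 85 is composite.
Base 73: x_0 = 73^21 mod 85 = 48. x_0 is neither 1 nor 84, so continue squaring. x_1 = 48^2 mod 85 = 9. Reached i = s−1 = 1 without hitting −1: 73 is a Miller–Rabin witness and 85 is composite.
The smallest witness among the given bases is 42.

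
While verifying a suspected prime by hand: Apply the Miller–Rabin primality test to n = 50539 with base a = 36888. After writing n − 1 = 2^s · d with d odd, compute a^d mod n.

1

n − 1 = 50538 = 2^1 · 25269, so s = 1 and d = 25269.
Repeated squaring mod 50539: 36888^1 ≡ 36888, 36888^2 ≡ 12508, 36888^4 ≡ 31859, 36888^8 ≡ 21144, 36888^16 ≡ 742, 36888^32 ≡ 45174, 36888^64 ≡ 26534, 36888^128 ≡ 44886, 36888^256 ≡ 15761, 36888^512 ≡ 9936, 36888^1024 ≡ 21429, 36888^2048 ≡ 4687, 36888^4096 ≡ 34043, 36888^8192 ≡ 16040, 36888^16384 ≡ 38090.
25269 = 16384 + 8192 + 512 + 128 + 32 + 16 + 4 + 1, so 36888^25269 ≡ 38090·16040·9936·44886·45174·742·31859·36888 ≡ 1 (mod 50539).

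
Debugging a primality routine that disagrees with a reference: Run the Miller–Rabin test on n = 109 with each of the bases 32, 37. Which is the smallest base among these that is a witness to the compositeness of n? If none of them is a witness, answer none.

n − 1 = 108 = 2^2 · 27, so s = 2 and d = 27.
Base 32: x_0 = 32^27 mod 109 = 33. x_0 is neither 1 nor 108, so continue squaring. x_1 = 33^2 mod 109 = 108. x_1 ≡ −1, so 32 is not a witness.
Base 37: x_0 = 37^27 mod 109 = 33. x_0 is neither 1 nor 108, so continue squaring. x_1 = 33^2 mod 109 = 108. x_1 ≡ −1, so 37 is not a witness.
No listed base is a witness for 109.

none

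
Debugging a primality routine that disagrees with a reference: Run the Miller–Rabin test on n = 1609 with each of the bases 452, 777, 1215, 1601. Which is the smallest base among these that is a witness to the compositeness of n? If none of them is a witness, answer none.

none

n − 1 = 1608 = 2^3 · 201, so s = 3 and d = 201.
Base 452: x_0 = 452^201 mod 1609 = 630. x_0 is neither 1 nor 1608, so continue squaring. x_1 = 630^2 mod 1609 = 1086. x_2 = 1086^2 mod 1609 = 1608. x_2 ≡ −1, so 452 is not a witness.
Base 777: x_0 = 777^201 mod 1609 = 1608. x_0 = 1608 ≡ −1, so 777 is not a witness.
Base 1215: x_0 = 1215^201 mod 1609 = 523. x_0 is neither 1 nor 1608, so continue squaring. x_1 = 523^2 mod 1609 = 1608. x_1 ≡ −1, so 1215 is not a witness.
Base 1601: x_0 = 1601^201 mod 1609 = 1608. x_0 = 1608 ≡ −1, so 1601 is not a witness.
No listed base is a witness for 1609.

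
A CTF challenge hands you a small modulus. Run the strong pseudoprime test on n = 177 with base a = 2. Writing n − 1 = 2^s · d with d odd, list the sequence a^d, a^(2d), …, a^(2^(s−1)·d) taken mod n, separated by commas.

n − 1 = 176 = 2^4 · 11, so s = 4 and d = 11.
x_0 = 2^11 mod 177 = 101.
x_1 = 101^2 mod 177 = 112.
x_2 = 112^2 mod 177 = 154.
x_3 = 154^2 mod 177 = 175.

101, 112, 154, 175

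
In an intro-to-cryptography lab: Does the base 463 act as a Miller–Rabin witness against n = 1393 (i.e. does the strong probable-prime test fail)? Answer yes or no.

n − 1 = 1392 = 2^4 · 87, so s = 4 and d = 87.
Repeated squaring mod 1393: 463^1 ≡ 463, 463^2 ≡ 1240, 463^4 ≡ 1121, 463^8 ≡ 155, 463^16 ≡ 344, 463^32 ≡ 1324, 463^64 ≡ 582.
87 = 64 + 16 + 4 + 2 + 1, so 463^87 ≡ 582·344·1121·1240·463 ≡ 64 (mod 1393).
x_0 = 463^87 mod 1393 = 64.
x_0 is neither 1 nor 1392, so continue squaring.
x_1 = 64^2 mod 1393 = 1310.
x_2 = 1310^2 mod 1393 = 1317.
x_3 = 1317^2 mod 1393 = 204.
Reached i = s−1 = 3 without hitting −1: 463 is a Miller–Rabin witness and 1393 is composite.

yes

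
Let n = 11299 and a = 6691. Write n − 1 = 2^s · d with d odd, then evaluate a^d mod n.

1

n − 1 = 11298 = 2^1 · 5649, so s = 1 and d = 5649.
By repeated squaring, 6691^5649 ≡ 1 (mod 11299).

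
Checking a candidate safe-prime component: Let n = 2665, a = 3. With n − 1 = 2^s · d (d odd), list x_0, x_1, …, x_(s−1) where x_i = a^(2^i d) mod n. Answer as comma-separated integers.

1678, 1444, 1106

n − 1 = 2664 = 2^3 · 333, so s = 3 and d = 333.
x_0 = 3^333 mod 2665 = 1678.
x_1 = 1678^2 mod 2665 = 1444.
x_2 = 1444^2 mod 2665 = 1106.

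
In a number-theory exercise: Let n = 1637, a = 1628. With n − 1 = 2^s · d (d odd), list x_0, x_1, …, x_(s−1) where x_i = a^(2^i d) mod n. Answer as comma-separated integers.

1, 1

n − 1 = 1636 = 2^2 · 409, so s = 2 and d = 409.
x_0 = 1628^409 mod 1637 = 1.
x_1 = 1^2 mod 1637 = 1.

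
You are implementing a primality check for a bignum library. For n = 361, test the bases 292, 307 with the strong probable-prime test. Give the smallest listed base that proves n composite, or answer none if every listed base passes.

none

n − 1 = 360 = 2^3 · 45, so s = 3 and d = 45.
Base 292: x_0 = 292^45 mod 361 = 1. x_0 = 1, so 292 is not a witness.
Base 307: x_0 = 307^45 mod 361 = 360. x_0 = 360 ≡ −1, so 307 is not a witness.
No listed base is a witness for 361.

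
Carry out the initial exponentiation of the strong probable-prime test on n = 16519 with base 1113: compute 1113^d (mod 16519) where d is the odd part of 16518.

16518

n − 1 = 16518 = 2^1 · 8259, so s = 1 and d = 8259.
Repeated squaring mod 16519: 1113^1 ≡ 1113, 1113^2 ≡ 16363, 1113^4 ≡ 7817, 1113^8 ≡ 1708, 1113^16 ≡ 9920, 1113^32 ≡ 2717, 1113^64 ≡ 14615, 1113^128 ≡ 7555, 1113^256 ≡ 4880, 1113^512 ≡ 10521, 1113^1024 ≡ 14141, 1113^2048 ≡ 5386, 1113^4096 ≡ 1632, 1113^8192 ≡ 3865.
8259 = 8192 + 64 + 2 + 1, so 1113^8259 ≡ 3865·14615·16363·1113 ≡ 16518 (mod 16519).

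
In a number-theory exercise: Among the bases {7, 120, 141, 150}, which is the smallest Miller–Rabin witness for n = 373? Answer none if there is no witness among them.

none

n − 1 = 372 = 2^2 · 93, so s = 2 and d = 93.
Base 7: x_0 = 7^93 mod 373 = 372. x_0 = 372 ≡ −1, so 7 is not a witness.
Base 120: x_0 = 120^93 mod 373 = 372. x_0 = 372 ≡ −1, so 120 is not a witness.
Base 141: x_0 = 141^93 mod 373 = 104. x_0 is neither 1 nor 372, so continue squaring. x_1 = 104^2 mod 373 = 372. x_1 ≡ −1, so 141 is not a witness.
Base 150: x_0 = 150^93 mod 373 = 104. x_0 is neither 1 nor 372, so continue squaring. x_1 = 104^2 mod 373 = 372. x_1 ≡ −1, so 150 is not a witness.
No listed base is a witness for 373.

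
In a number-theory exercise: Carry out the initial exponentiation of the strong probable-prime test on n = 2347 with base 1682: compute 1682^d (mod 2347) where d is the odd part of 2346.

2346

n − 1 = 2346 = 2^1 · 1173, so s = 1 and d = 1173.
Repeated squaring mod 2347: 1682^1 ≡ 1682, 1682^2 ≡ 989, 1682^4 ≡ 1769, 1682^8 ≡ 810, 1682^16 ≡ 1287, 1682^32 ≡ 1734, 1682^64 ≡ 249, 1682^128 ≡ 979, 1682^256 ≡ 865, 1682^512 ≡ 1879, 1682^1024 ≡ 753.
1173 = 1024 + 128 + 16 + 4 + 1, so 1682^1173 ≡ 753·979·1287·1769·1682 ≡ 2346 (mod 2347).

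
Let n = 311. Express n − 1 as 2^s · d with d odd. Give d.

155

Halving: 310 → 155; 155 is odd.
So 310 = 2^1 · 155.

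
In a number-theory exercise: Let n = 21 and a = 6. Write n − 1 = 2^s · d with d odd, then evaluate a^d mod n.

6

n − 1 = 20 = 2^2 · 5, so s = 2 and d = 5.
6^5 mod 21 = 6.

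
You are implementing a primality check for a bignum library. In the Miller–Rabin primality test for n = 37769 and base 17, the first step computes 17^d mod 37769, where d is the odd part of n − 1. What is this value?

n − 1 = 37768 = 2^3 · 4721, so s = 3 and d = 4721.
17^4721 mod 37769 = 25525.

25525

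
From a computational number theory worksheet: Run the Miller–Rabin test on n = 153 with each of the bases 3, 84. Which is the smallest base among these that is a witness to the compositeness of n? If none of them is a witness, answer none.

n − 1 = 152 = 2^3 · 19, so s = 3 and d = 19.
Base 3: x_0 = 3^19 mod 153 = 27. x_0 is neither 1 nor 152, so continue squaring. x_1 = 27^2 mod 153 = 117. x_2 = 117^2 mod 153 = 72. Reached i = s−1 = 2 without hitting −1: 3 is a Miller–Rabin witness and 153 is composite.
Base 84: x_0 = 84^19 mod 153 = 135. x_0 is neither 1 nor 152, so continue squaring. x_1 = 135^2 mod 153 = 18. x_2 = 18^2 mod 153 = 18. Reached i = s−1 = 2 without hitting −1: 84 is a Miller–Rabin witness and 153 is composite.
The smallest witness among the given bases is 3.

3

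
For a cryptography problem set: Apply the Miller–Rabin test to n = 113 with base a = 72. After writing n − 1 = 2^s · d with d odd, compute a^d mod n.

69

n − 1 = 112 = 2^4 · 7, so s = 4 and d = 7.
Repeated squaring mod 113: 72^1 ≡ 72, 72^2 ≡ 99, 72^4 ≡ 83.
7 = 4 + 2 + 1, so 72^7 ≡ 83·99·72 ≡ 69 (mod 113).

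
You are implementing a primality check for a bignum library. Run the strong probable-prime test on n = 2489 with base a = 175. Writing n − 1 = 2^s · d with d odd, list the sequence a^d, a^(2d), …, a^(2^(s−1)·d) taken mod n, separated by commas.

n − 1 = 2488 = 2^3 · 311, so s = 3 and d = 311.
x_0 = 175^311 mod 2489 = 1993.
x_1 = 1993^2 mod 2489 = 2094.
x_2 = 2094^2 mod 2489 = 1707.

1993, 2094, 1707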